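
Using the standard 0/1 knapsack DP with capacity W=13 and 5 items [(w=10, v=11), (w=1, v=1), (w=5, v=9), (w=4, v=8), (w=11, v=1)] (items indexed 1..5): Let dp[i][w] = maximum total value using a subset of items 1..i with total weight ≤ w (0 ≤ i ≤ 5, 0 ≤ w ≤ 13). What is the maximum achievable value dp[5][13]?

i\w   0   1   2   3   4   5   6   7   8   9  10  11  12  13
  0   0   0   0   0   0   0   0   0   0   0   0   0   0   0
  1   0   0   0   0   0   0   0   0   0   0  11  11  11  11
  2   0   1   1   1   1   1   1   1   1   1  11  12  12  12
  3   0   1   1   1   1   9  10  10  10  10  11  12  12  12
  4   0   1   1   1   8   9  10  10  10  17  18  18  18  18
  5   0   1   1   1   8   9  10  10  10  17  18  18  18  18

18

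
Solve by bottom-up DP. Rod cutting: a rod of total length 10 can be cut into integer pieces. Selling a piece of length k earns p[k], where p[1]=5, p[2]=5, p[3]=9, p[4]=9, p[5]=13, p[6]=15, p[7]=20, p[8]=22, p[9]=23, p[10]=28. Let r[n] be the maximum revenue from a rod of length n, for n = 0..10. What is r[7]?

   n    0    1    2    3    4    5    6    7    8    9   10
r[n]    0    5   10   15   20   25   30   35   40   45   50

35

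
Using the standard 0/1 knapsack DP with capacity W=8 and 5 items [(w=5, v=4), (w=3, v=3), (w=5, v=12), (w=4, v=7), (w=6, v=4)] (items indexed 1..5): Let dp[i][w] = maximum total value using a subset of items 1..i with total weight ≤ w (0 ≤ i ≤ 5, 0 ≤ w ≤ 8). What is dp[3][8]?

i\w   0   1   2   3   4   5   6   7   8
  0   0   0   0   0   0   0   0   0   0
  1   0   0   0   0   0   4   4   4   4
  2   0   0   0   3   3   4   4   4   7
  3   0   0   0   3   3  12  12  12  15
  4   0   0   0   3   7  12  12  12  15
  5   0   0   0   3   7  12  12  12  15

15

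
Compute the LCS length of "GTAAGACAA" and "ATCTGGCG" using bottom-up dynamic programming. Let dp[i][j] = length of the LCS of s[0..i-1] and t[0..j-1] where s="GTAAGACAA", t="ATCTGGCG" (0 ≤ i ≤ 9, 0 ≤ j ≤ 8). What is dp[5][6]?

2

   ''  A  T  C  T  G  G  C  G
''  0  0  0  0  0  0  0  0  0
 G  0  0  0  0  0  1  1  1  1
 T  0  0  1  1  1  1  1  1  1
 A  0  1  1  1  1  1  1  1  1
 A  0  1  1  1  1  1  1  1  1
 G  0  1  1  1  1  2  2  2  2
 A  0  1  1  1  1  2  2  2  2
 C  0  1  1  2  2  2  2  3  3
 A  0  1  1  2  2  2  2  3  3
 A  0  1  1  2  2  2  2  3  3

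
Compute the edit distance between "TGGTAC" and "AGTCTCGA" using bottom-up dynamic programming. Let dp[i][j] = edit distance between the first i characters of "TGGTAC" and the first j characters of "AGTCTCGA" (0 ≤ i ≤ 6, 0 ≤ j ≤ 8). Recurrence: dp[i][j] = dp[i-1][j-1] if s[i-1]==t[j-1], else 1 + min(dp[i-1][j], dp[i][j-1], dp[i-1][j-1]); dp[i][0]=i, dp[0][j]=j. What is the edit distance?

6

   ''  A  G  T  C  T  C  G  A
''  0  1  2  3  4  5  6  7  8
 T  1  1  2  2  3  4  5  6  7
 G  2  2  1  2  3  4  5  5  6
 G  3  3  2  2  3  4  5  5  6
 T  4  4  3  2  3  3  4  5  6
 A  5  4  4  3  3  4  4  5  5
 C  6  5  5  4  3  4  4  5  6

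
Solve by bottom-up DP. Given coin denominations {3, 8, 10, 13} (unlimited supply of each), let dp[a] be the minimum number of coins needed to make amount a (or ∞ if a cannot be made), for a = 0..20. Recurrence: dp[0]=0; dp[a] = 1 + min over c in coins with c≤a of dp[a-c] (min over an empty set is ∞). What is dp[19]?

 a  0  1  2  3  4  5  6  7  8  9 10 11 12 13 14 15 16 17 18 19 20
dp  0  -  -  1  -  -  2  -  1  3  1  2  4  1  3  5  2  4  2  3  2
(- denotes ∞ / unreachable)

3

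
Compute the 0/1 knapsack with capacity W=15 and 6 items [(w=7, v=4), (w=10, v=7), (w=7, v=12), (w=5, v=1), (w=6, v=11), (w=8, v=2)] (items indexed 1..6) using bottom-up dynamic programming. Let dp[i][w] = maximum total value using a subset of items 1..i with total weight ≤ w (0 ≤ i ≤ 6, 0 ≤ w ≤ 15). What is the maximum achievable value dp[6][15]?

i\w   0   1   2   3   4   5   6   7   8   9  10  11  12  13  14  15
  0   0   0   0   0   0   0   0   0   0   0   0   0   0   0   0   0
  1   0   0   0   0   0   0   0   4   4   4   4   4   4   4   4   4
  2   0   0   0   0   0   0   0   4   4   4   7   7   7   7   7   7
  3   0   0   0   0   0   0   0  12  12  12  12  12  12  12  16  16
  4   0   0   0   0   0   1   1  12  12  12  12  12  13  13  16  16
  5   0   0   0   0   0   1  11  12  12  12  12  12  13  23  23  23
  6   0   0   0   0   0   1  11  12  12  12  12  12  13  23  23  23

23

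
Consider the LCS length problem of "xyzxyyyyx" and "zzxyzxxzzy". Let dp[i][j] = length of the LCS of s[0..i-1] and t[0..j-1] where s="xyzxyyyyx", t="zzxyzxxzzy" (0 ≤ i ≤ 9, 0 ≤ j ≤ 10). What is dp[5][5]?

3

   ''  z  z  x  y  z  x  x  z  z  y
''  0  0  0  0  0  0  0  0  0  0  0
 x  0  0  0  1  1  1  1  1  1  1  1
 y  0  0  0  1  2  2  2  2  2  2  2
 z  0  1  1  1  2  3  3  3  3  3  3
 x  0  1  1  2  2  3  4  4  4  4  4
 y  0  1  1  2  3  3  4  4  4  4  5
 y  0  1  1  2  3  3  4  4  4  4  5
 y  0  1  1  2  3  3  4  4  4  4  5
 y  0  1  1  2  3  3  4  4  4  4  5
 x  0  1  1  2  3  3  4  5  5  5  5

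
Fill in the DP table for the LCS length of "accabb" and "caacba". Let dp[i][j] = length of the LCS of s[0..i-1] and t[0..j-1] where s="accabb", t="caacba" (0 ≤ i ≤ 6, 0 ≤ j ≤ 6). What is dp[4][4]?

   ''  c  a  a  c  b  a
''  0  0  0  0  0  0  0
 a  0  0  1  1  1  1  1
 c  0  1  1  1  2  2  2
 c  0  1  1  1  2  2  2
 a  0  1  2  2  2  2  3
 b  0  1  2  2  2  3  3
 b  0  1  2  2  2  3  3

2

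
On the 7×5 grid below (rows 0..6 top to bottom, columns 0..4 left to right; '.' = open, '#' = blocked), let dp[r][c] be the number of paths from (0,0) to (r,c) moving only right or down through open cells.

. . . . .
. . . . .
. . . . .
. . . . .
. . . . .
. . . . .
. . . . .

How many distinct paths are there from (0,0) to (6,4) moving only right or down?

r\c   0   1   2   3   4
  0   1   1   1   1   1
  1   1   2   3   4   5
  2   1   3   6  10  15
  3   1   4  10  20  35
  4   1   5  15  35  70
  5   1   6  21  56 126
  6   1   7  28  84 210

210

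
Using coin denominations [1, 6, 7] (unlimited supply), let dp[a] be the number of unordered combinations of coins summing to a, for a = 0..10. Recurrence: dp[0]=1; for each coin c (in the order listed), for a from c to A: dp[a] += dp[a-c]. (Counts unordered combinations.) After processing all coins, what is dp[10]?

after  coin     0     1     2     3     4     5     6     7     8     9    10
          1     1     1     1     1     1     1     1     1     1     1     1
          6     1     1     1     1     1     1     2     2     2     2     2
          7     1     1     1     1     1     1     2     3     3     3     3

3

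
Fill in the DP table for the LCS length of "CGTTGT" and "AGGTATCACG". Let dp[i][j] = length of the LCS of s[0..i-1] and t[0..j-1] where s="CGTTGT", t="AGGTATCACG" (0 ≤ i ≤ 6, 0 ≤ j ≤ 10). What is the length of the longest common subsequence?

4

   ''  A  G  G  T  A  T  C  A  C  G
''  0  0  0  0  0  0  0  0  0  0  0
 C  0  0  0  0  0  0  0  1  1  1  1
 G  0  0  1  1  1  1  1  1  1  1  2
 T  0  0  1  1  2  2  2  2  2  2  2
 T  0  0  1  1  2  2  3  3  3  3  3
 G  0  0  1  2  2  2  3  3  3  3  4
 T  0  0  1  2  3  3  3  3  3  3  4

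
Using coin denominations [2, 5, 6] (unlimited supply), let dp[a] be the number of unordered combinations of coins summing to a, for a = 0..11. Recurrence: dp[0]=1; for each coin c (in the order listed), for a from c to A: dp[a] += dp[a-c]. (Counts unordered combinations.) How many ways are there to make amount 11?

after  coin     0     1     2     3     4     5     6     7     8     9    10    11
          2     1     0     1     0     1     0     1     0     1     0     1     0
          5     1     0     1     0     1     1     1     1     1     1     2     1
          6     1     0     1     0     1     1     2     1     2     1     3     2

2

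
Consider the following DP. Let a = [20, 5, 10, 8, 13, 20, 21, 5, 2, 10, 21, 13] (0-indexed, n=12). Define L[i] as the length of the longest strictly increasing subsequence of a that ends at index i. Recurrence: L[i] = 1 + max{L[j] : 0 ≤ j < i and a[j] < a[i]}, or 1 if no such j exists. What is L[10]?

5

   i    0    1    2    3    4    5    6    7    8    9   10   11
a[i]   20    5   10    8   13   20   21    5    2   10   21   13
L[i]    1    1    2    2    3    4    5    1    1    3    5    4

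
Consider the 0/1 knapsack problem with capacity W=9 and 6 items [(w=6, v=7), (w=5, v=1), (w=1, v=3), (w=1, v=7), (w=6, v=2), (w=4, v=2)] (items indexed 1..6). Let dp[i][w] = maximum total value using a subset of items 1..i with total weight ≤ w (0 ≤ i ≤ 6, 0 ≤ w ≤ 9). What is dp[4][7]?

i\w   0   1   2   3   4   5   6   7   8   9
  0   0   0   0   0   0   0   0   0   0   0
  1   0   0   0   0   0   0   7   7   7   7
  2   0   0   0   0   0   1   7   7   7   7
  3   0   3   3   3   3   3   7  10  10  10
  4   0   7  10  10  10  10  10  14  17  17
  5   0   7  10  10  10  10  10  14  17  17
  6   0   7  10  10  10  10  12  14  17  17

14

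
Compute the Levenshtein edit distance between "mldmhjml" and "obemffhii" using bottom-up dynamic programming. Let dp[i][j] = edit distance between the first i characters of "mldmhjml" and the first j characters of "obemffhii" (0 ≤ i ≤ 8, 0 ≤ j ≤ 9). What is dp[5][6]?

5

   ''  o  b  e  m  f  f  h  i  i
''  0  1  2  3  4  5  6  7  8  9
 m  1  1  2  3  3  4  5  6  7  8
 l  2  2  2  3  4  4  5  6  7  8
 d  3  3  3  3  4  5  5  6  7  8
 m  4  4  4  4  3  4  5  6  7  8
 h  5  5  5  5  4  4  5  5  6  7
 j  6  6  6  6  5  5  5  6  6  7
 m  7  7  7  7  6  6  6  6  7  7
 l  8  8  8  8  7  7  7  7  7  8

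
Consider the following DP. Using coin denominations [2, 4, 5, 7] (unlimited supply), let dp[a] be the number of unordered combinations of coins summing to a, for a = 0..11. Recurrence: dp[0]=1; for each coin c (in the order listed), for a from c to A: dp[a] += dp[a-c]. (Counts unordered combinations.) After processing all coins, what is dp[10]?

after  coin     0     1     2     3     4     5     6     7     8     9    10    11
          2     1     0     1     0     1     0     1     0     1     0     1     0
          4     1     0     1     0     2     0     2     0     3     0     3     0
          5     1     0     1     0     2     1     2     1     3     2     4     2
          7     1     0     1     0     2     1     2     2     3     3     4     4

4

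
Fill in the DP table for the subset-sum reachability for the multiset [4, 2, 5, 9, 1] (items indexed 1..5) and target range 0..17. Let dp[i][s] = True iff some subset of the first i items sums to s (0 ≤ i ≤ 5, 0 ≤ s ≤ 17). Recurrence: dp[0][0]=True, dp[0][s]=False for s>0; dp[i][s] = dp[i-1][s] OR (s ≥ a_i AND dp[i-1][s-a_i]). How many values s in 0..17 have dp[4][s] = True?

i\s   0   1   2   3   4   5   6   7   8   9  10  11  12  13  14  15  16  17
  0   T   F   F   F   F   F   F   F   F   F   F   F   F   F   F   F   F   F
  1   T   F   F   F   T   F   F   F   F   F   F   F   F   F   F   F   F   F
  2   T   F   T   F   T   F   T   F   F   F   F   F   F   F   F   F   F   F
  3   T   F   T   F   T   T   T   T   F   T   F   T   F   F   F   F   F   F
  4   T   F   T   F   T   T   T   T   F   T   F   T   F   T   T   T   T   F
  5   T   T   T   T   T   T   T   T   T   T   T   T   T   T   T   T   T   T

12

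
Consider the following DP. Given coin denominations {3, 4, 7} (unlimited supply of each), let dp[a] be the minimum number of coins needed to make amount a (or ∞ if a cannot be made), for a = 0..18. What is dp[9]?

3

 a  0  1  2  3  4  5  6  7  8  9 10 11 12 13 14 15 16 17 18
dp  0  -  -  1  1  -  2  1  2  3  2  2  3  3  2  3  4  3  3
(- denotes ∞ / unreachable)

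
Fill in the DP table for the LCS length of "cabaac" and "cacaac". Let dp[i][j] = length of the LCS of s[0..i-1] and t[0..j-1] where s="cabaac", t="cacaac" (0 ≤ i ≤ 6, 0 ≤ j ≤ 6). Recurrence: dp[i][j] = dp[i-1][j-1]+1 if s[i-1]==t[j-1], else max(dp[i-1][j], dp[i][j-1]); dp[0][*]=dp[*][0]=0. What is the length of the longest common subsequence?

   ''  c  a  c  a  a  c
''  0  0  0  0  0  0  0
 c  0  1  1  1  1  1  1
 a  0  1  2  2  2  2  2
 b  0  1  2  2  2  2  2
 a  0  1  2  2  3  3  3
 a  0  1  2  2  3  4  4
 c  0  1  2  3  3  4  5

5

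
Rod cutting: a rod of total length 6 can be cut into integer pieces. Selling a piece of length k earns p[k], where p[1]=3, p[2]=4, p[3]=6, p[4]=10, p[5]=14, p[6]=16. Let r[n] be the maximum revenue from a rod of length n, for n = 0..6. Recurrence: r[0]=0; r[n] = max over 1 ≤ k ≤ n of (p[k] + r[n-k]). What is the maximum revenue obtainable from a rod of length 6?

18

   n    0    1    2    3    4    5    6
r[n]    0    3    6    9   12   15   18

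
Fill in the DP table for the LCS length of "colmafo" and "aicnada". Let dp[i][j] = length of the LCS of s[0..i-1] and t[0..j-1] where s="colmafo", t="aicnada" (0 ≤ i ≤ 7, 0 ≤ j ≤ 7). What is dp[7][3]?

   ''  a  i  c  n  a  d  a
''  0  0  0  0  0  0  0  0
 c  0  0  0  1  1  1  1  1
 o  0  0  0  1  1  1  1  1
 l  0  0  0  1  1  1  1  1
 m  0  0  0  1  1  1  1  1
 a  0  1  1  1  1  2  2  2
 f  0  1  1  1  1  2  2  2
 o  0  1  1  1  1  2  2  2

1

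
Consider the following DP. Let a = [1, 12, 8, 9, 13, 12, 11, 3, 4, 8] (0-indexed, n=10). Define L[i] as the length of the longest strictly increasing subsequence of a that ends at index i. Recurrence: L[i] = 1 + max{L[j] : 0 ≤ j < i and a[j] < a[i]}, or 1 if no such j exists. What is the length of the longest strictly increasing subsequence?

   i    0    1    2    3    4    5    6    7    8    9
a[i]    1   12    8    9   13   12   11    3    4    8
L[i]    1    2    2    3    4    4    4    2    3    4

4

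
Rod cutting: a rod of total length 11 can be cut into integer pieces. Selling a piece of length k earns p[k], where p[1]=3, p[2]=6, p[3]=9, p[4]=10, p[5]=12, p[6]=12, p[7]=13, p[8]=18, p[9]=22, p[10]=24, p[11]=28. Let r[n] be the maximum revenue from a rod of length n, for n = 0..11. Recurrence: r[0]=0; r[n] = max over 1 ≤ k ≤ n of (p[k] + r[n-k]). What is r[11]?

33

   n    0    1    2    3    4    5    6    7    8    9   10   11
r[n]    0    3    6    9   12   15   18   21   24   27   30   33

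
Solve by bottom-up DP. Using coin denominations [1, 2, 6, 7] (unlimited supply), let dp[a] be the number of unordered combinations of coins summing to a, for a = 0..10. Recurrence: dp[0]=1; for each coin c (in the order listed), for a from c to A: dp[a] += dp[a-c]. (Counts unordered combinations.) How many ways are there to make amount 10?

after  coin     0     1     2     3     4     5     6     7     8     9    10
          1     1     1     1     1     1     1     1     1     1     1     1
          2     1     1     2     2     3     3     4     4     5     5     6
          6     1     1     2     2     3     3     5     5     7     7     9
          7     1     1     2     2     3     3     5     6     8     9    11

11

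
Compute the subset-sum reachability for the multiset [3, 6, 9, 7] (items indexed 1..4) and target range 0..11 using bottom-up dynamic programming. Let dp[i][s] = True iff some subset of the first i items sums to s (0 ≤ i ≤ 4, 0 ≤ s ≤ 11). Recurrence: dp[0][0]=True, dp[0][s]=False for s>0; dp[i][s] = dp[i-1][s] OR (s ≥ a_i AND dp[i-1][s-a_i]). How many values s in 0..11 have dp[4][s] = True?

6

i\s   0   1   2   3   4   5   6   7   8   9  10  11
  0   T   F   F   F   F   F   F   F   F   F   F   F
  1   T   F   F   T   F   F   F   F   F   F   F   F
  2   T   F   F   T   F   F   T   F   F   T   F   F
  3   T   F   F   T   F   F   T   F   F   T   F   F
  4   T   F   F   T   F   F   T   T   F   T   T   F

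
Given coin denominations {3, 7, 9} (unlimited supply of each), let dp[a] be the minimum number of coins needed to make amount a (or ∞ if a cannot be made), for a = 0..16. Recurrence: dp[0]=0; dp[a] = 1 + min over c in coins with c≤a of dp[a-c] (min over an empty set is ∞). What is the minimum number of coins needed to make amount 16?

2

 a  0  1  2  3  4  5  6  7  8  9 10 11 12 13 14 15 16
dp  0  -  -  1  -  -  2  1  -  1  2  -  2  3  2  3  2
(- denotes ∞ / unreachable)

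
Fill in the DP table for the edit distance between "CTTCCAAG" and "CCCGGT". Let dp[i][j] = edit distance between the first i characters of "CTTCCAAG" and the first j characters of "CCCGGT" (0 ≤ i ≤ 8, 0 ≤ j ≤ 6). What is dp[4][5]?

4

   ''  C  C  C  G  G  T
''  0  1  2  3  4  5  6
 C  1  0  1  2  3  4  5
 T  2  1  1  2  3  4  4
 T  3  2  2  2  3  4  4
 C  4  3  2  2  3  4  5
 C  5  4  3  2  3  4  5
 A  6  5  4  3  3  4  5
 A  7  6  5  4  4  4  5
 G  8  7  6  5  4  4  5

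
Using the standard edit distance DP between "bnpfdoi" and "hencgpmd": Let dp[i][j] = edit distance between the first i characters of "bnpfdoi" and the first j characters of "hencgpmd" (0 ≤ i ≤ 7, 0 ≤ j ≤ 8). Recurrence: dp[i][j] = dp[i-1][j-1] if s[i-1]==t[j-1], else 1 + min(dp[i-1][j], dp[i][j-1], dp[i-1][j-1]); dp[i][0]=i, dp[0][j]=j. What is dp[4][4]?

4

   ''  h  e  n  c  g  p  m  d
''  0  1  2  3  4  5  6  7  8
 b  1  1  2  3  4  5  6  7  8
 n  2  2  2  2  3  4  5  6  7
 p  3  3  3  3  3  4  4  5  6
 f  4  4  4  4  4  4  5  5  6
 d  5  5  5  5  5  5  5  6  5
 o  6  6  6  6  6  6  6  6  6
 i  7  7  7  7  7  7  7  7  7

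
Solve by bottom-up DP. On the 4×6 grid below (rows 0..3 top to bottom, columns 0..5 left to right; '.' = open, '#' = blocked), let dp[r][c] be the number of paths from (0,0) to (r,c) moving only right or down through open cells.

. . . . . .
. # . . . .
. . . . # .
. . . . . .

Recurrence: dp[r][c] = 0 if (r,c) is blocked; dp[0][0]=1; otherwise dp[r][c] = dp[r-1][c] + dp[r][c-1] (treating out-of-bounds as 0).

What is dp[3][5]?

12

r\c   0   1   2   3   4   5
  0   1   1   1   1   1   1
  1   1   0   1   2   3   4
  2   1   1   2   4   0   4
  3   1   2   4   8   8  12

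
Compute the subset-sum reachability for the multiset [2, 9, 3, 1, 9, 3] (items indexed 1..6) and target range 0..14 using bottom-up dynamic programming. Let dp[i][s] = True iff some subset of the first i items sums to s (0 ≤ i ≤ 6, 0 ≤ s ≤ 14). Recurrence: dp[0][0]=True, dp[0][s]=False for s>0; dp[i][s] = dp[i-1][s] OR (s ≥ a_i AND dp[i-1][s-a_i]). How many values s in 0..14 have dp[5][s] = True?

13

i\s   0   1   2   3   4   5   6   7   8   9  10  11  12  13  14
  0   T   F   F   F   F   F   F   F   F   F   F   F   F   F   F
  1   T   F   T   F   F   F   F   F   F   F   F   F   F   F   F
  2   T   F   T   F   F   F   F   F   F   T   F   T   F   F   F
  3   T   F   T   T   F   T   F   F   F   T   F   T   T   F   T
  4   T   T   T   T   T   T   T   F   F   T   T   T   T   T   T
  5   T   T   T   T   T   T   T   F   F   T   T   T   T   T   T
  6   T   T   T   T   T   T   T   T   T   T   T   T   T   T   T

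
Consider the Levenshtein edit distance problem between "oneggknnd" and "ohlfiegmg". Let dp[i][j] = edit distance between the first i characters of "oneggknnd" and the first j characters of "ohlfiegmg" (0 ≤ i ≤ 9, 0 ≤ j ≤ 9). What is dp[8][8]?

   ''  o  h  l  f  i  e  g  m  g
''  0  1  2  3  4  5  6  7  8  9
 o  1  0  1  2  3  4  5  6  7  8
 n  2  1  1  2  3  4  5  6  7  8
 e  3  2  2  2  3  4  4  5  6  7
 g  4  3  3  3  3  4  5  4  5  6
 g  5  4  4  4  4  4  5  5  5  5
 k  6  5  5  5  5  5  5  6  6  6
 n  7  6  6  6  6  6  6  6  7  7
 n  8  7  7  7  7  7  7  7  7  8
 d  9  8  8  8  8  8  8  8  8  8

7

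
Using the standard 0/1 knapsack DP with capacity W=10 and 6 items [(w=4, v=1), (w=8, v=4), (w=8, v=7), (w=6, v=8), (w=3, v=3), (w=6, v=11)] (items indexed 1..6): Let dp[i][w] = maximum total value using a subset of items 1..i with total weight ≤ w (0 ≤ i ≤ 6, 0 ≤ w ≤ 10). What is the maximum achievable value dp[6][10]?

14

i\w   0   1   2   3   4   5   6   7   8   9  10
  0   0   0   0   0   0   0   0   0   0   0   0
  1   0   0   0   0   1   1   1   1   1   1   1
  2   0   0   0   0   1   1   1   1   4   4   4
  3   0   0   0   0   1   1   1   1   7   7   7
  4   0   0   0   0   1   1   8   8   8   8   9
  5   0   0   0   3   3   3   8   8   8  11  11
  6   0   0   0   3   3   3  11  11  11  14  14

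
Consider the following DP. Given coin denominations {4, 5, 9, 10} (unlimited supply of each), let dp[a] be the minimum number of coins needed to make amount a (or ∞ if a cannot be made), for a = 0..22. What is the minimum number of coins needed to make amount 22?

3

 a  0  1  2  3  4  5  6  7  8  9 10 11 12 13 14 15 16 17 18 19 20 21 22
dp  0  -  -  -  1  1  -  -  2  1  1  -  3  2  2  2  4  3  2  2  2  4  3
(- denotes ∞ / unreachable)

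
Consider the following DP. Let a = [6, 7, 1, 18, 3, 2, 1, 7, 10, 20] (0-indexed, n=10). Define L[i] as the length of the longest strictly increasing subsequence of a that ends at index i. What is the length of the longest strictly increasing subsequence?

   i    0    1    2    3    4    5    6    7    8    9
a[i]    6    7    1   18    3    2    1    7   10   20
L[i]    1    2    1    3    2    2    1    3    4    5

5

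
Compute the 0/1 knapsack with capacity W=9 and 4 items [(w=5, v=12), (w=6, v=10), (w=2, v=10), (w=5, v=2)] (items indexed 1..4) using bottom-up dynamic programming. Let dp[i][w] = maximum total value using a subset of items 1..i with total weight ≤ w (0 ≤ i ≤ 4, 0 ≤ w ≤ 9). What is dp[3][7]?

i\w   0   1   2   3   4   5   6   7   8   9
  0   0   0   0   0   0   0   0   0   0   0
  1   0   0   0   0   0  12  12  12  12  12
  2   0   0   0   0   0  12  12  12  12  12
  3   0   0  10  10  10  12  12  22  22  22
  4   0   0  10  10  10  12  12  22  22  22

22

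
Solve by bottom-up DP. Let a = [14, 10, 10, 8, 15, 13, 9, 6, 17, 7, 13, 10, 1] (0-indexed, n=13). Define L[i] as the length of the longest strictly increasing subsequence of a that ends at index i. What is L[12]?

1

   i    0    1    2    3    4    5    6    7    8    9   10   11   12
a[i]   14   10   10    8   15   13    9    6   17    7   13   10    1
L[i]    1    1    1    1    2    2    2    1    3    2    3    3    1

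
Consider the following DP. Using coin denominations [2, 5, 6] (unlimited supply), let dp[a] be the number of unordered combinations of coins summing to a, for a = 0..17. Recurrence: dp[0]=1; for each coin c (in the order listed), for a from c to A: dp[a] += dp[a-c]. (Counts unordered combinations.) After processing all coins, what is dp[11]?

after  coin     0     1     2     3     4     5     6     7     8     9    10    11    12    13    14    15    16    17
          2     1     0     1     0     1     0     1     0     1     0     1     0     1     0     1     0     1     0
          5     1     0     1     0     1     1     1     1     1     1     2     1     2     1     2     2     2     2
          6     1     0     1     0     1     1     2     1     2     1     3     2     4     2     4     3     5     4

2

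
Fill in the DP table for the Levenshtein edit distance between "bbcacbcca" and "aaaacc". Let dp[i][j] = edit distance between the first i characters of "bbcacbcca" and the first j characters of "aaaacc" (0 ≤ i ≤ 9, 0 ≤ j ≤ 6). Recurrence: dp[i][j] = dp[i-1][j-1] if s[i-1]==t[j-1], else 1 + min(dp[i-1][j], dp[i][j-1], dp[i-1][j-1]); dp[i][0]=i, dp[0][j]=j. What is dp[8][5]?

   ''  a  a  a  a  c  c
''  0  1  2  3  4  5  6
 b  1  1  2  3  4  5  6
 b  2  2  2  3  4  5  6
 c  3  3  3  3  4  4  5
 a  4  3  3  3  3  4  5
 c  5  4  4  4  4  3  4
 b  6  5  5  5  5  4  4
 c  7  6  6  6  6  5  4
 c  8  7  7  7  7  6  5
 a  9  8  7  7  7  7  6

6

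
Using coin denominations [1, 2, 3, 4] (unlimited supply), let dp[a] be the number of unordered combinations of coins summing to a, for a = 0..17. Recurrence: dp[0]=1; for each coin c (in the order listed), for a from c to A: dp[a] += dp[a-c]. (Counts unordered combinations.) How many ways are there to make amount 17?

after  coin     0     1     2     3     4     5     6     7     8     9    10    11    12    13    14    15    16    17
          1     1     1     1     1     1     1     1     1     1     1     1     1     1     1     1     1     1     1
          2     1     1     2     2     3     3     4     4     5     5     6     6     7     7     8     8     9     9
          3     1     1     2     3     4     5     7     8    10    12    14    16    19    21    24    27    30    33
          4     1     1     2     3     5     6     9    11    15    18    23    27    34    39    47    54    64    72

72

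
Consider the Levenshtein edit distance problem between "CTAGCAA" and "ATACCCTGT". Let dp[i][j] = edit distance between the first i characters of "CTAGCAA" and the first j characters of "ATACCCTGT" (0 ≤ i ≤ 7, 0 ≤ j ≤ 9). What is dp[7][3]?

   ''  A  T  A  C  C  C  T  G  T
''  0  1  2  3  4  5  6  7  8  9
 C  1  1  2  3  3  4  5  6  7  8
 T  2  2  1  2  3  4  5  5  6  7
 A  3  2  2  1  2  3  4  5  6  7
 G  4  3  3  2  2  3  4  5  5  6
 C  5  4  4  3  2  2  3  4  5  6
 A  6  5  5  4  3  3  3  4  5  6
 A  7  6  6  5  4  4  4  4  5  6

5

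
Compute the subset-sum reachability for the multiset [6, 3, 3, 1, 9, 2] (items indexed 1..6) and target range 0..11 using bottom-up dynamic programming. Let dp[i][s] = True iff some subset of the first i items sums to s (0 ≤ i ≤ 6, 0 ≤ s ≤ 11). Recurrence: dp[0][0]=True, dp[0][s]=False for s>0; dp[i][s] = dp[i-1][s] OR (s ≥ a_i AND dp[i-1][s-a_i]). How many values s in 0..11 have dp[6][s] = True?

12

i\s   0   1   2   3   4   5   6   7   8   9  10  11
  0   T   F   F   F   F   F   F   F   F   F   F   F
  1   T   F   F   F   F   F   T   F   F   F   F   F
  2   T   F   F   T   F   F   T   F   F   T   F   F
  3   T   F   F   T   F   F   T   F   F   T   F   F
  4   T   T   F   T   T   F   T   T   F   T   T   F
  5   T   T   F   T   T   F   T   T   F   T   T   F
  6   T   T   T   T   T   T   T   T   T   T   T   T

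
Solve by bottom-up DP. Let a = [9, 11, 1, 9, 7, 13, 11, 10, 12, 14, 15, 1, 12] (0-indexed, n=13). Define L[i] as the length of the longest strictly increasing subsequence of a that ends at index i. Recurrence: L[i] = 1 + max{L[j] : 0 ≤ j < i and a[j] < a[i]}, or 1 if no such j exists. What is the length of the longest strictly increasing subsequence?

   i    0    1    2    3    4    5    6    7    8    9   10   11   12
a[i]    9   11    1    9    7   13   11   10   12   14   15    1   12
L[i]    1    2    1    2    2    3    3    3    4    5    6    1    4

6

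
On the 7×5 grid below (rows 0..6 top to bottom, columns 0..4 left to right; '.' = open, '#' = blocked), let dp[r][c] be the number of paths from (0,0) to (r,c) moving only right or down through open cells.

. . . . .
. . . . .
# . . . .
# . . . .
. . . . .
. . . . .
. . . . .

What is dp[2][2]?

5

r\c   0   1   2   3   4
  0   1   1   1   1   1
  1   1   2   3   4   5
  2   0   2   5   9  14
  3   0   2   7  16  30
  4   0   2   9  25  55
  5   0   2  11  36  91
  6   0   2  13  49 140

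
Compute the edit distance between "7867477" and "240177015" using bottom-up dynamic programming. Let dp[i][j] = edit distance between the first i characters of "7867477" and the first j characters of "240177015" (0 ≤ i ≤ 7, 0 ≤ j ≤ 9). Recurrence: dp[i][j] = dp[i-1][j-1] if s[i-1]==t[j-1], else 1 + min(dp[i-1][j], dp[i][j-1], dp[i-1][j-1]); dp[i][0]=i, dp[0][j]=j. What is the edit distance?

   ''  2  4  0  1  7  7  0  1  5
''  0  1  2  3  4  5  6  7  8  9
 7  1  1  2  3  4  4  5  6  7  8
 8  2  2  2  3  4  5  5  6  7  8
 6  3  3  3  3  4  5  6  6  7  8
 7  4  4  4  4  4  4  5  6  7  8
 4  5  5  4  5  5  5  5  6  7  8
 7  6  6  5  5  6  5  5  6  7  8
 7  7  7  6  6  6  6  5  6  7  8

8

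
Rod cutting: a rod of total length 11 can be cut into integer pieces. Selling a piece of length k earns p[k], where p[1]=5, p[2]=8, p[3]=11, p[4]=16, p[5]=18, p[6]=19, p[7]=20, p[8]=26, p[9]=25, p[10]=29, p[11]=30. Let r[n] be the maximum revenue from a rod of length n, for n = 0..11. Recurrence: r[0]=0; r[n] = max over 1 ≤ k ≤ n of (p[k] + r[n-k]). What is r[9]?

45

   n    0    1    2    3    4    5    6    7    8    9   10   11
r[n]    0    5   10   15   20   25   30   35   40   45   50   55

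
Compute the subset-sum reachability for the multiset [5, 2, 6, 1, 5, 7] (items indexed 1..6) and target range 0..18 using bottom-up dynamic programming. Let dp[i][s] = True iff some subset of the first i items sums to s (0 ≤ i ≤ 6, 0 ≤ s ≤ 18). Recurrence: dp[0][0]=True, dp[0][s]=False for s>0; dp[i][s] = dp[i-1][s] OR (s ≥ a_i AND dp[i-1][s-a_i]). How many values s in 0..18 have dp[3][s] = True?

i\s   0   1   2   3   4   5   6   7   8   9  10  11  12  13  14  15  16  17  18
  0   T   F   F   F   F   F   F   F   F   F   F   F   F   F   F   F   F   F   F
  1   T   F   F   F   F   T   F   F   F   F   F   F   F   F   F   F   F   F   F
  2   T   F   T   F   F   T   F   T   F   F   F   F   F   F   F   F   F   F   F
  3   T   F   T   F   F   T   T   T   T   F   F   T   F   T   F   F   F   F   F
  4   T   T   T   T   F   T   T   T   T   T   F   T   T   T   T   F   F   F   F
  5   T   T   T   T   F   T   T   T   T   T   T   T   T   T   T   F   T   T   T
  6   T   T   T   T   F   T   T   T   T   T   T   T   T   T   T   T   T   T   T

8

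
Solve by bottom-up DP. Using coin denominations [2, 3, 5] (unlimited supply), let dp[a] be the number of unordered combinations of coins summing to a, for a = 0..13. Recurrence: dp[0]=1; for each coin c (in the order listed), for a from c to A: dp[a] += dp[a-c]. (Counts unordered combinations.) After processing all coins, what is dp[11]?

4

after  coin     0     1     2     3     4     5     6     7     8     9    10    11    12    13
          2     1     0     1     0     1     0     1     0     1     0     1     0     1     0
          3     1     0     1     1     1     1     2     1     2     2     2     2     3     2
          5     1     0     1     1     1     2     2     2     3     3     4     4     5     5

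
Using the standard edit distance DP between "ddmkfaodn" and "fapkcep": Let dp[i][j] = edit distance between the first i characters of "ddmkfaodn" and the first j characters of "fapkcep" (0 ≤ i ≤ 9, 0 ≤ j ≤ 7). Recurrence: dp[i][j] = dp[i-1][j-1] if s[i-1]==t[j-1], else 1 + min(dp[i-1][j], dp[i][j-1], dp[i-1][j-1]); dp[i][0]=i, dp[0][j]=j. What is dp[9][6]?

   ''  f  a  p  k  c  e  p
''  0  1  2  3  4  5  6  7
 d  1  1  2  3  4  5  6  7
 d  2  2  2  3  4  5  6  7
 m  3  3  3  3  4  5  6  7
 k  4  4  4  4  3  4  5  6
 f  5  4  5  5  4  4  5  6
 a  6  5  4  5  5  5  5  6
 o  7  6  5  5  6  6  6  6
 d  8  7  6  6  6  7  7  7
 n  9  8  7  7  7  7  8  8

8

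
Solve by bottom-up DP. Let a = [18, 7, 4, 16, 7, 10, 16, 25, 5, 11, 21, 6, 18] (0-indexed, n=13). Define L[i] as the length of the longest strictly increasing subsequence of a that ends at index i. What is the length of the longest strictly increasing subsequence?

   i    0    1    2    3    4    5    6    7    8    9   10   11   12
a[i]   18    7    4   16    7   10   16   25    5   11   21    6   18
L[i]    1    1    1    2    2    3    4    5    2    4    5    3    5

5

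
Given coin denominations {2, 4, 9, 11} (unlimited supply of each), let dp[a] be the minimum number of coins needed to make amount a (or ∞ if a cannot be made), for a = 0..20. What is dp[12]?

 a  0  1  2  3  4  5  6  7  8  9 10 11 12 13 14 15 16 17 18 19 20
dp  0  -  1  -  1  -  2  -  2  1  3  1  3  2  4  2  4  3  2  3  2
(- denotes ∞ / unreachable)

3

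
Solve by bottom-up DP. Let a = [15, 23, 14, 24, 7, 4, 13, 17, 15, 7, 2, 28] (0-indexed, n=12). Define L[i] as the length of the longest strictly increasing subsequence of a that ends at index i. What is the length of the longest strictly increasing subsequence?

4

   i    0    1    2    3    4    5    6    7    8    9   10   11
a[i]   15   23   14   24    7    4   13   17   15    7    2   28
L[i]    1    2    1    3    1    1    2    3    3    2    1    4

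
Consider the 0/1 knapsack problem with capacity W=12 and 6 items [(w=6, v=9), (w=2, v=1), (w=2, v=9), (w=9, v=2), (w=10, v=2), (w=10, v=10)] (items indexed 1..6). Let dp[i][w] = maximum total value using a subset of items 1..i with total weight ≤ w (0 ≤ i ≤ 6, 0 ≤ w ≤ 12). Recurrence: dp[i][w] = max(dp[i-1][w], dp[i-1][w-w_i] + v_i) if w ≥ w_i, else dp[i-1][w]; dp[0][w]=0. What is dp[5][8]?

18

i\w   0   1   2   3   4   5   6   7   8   9  10  11  12
  0   0   0   0   0   0   0   0   0   0   0   0   0   0
  1   0   0   0   0   0   0   9   9   9   9   9   9   9
  2   0   0   1   1   1   1   9   9  10  10  10  10  10
  3   0   0   9   9  10  10  10  10  18  18  19  19  19
  4   0   0   9   9  10  10  10  10  18  18  19  19  19
  5   0   0   9   9  10  10  10  10  18  18  19  19  19
  6   0   0   9   9  10  10  10  10  18  18  19  19  19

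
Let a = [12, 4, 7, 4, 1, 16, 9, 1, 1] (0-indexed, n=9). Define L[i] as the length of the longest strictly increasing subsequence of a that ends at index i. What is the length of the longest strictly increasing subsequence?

3

   i    0    1    2    3    4    5    6    7    8
a[i]   12    4    7    4    1   16    9    1    1
L[i]    1    1    2    1    1    3    3    1    1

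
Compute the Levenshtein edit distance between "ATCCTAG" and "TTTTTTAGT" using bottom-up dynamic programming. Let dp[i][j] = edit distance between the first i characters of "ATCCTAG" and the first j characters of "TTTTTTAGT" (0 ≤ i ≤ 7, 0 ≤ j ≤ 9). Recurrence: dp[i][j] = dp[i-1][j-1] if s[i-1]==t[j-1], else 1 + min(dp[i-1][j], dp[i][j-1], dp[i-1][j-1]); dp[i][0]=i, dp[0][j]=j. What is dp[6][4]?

4

   ''  T  T  T  T  T  T  A  G  T
''  0  1  2  3  4  5  6  7  8  9
 A  1  1  2  3  4  5  6  6  7  8
 T  2  1  1  2  3  4  5  6  7  7
 C  3  2  2  2  3  4  5  6  7  8
 C  4  3  3  3  3  4  5  6  7  8
 T  5  4  3  3  3  3  4  5  6  7
 A  6  5  4  4  4  4  4  4  5  6
 G  7  6  5  5  5  5  5  5  4  5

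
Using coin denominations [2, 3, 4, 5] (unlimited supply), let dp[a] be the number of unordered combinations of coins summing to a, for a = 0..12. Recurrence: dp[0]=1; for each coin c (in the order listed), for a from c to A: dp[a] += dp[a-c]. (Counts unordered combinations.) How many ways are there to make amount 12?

after  coin     0     1     2     3     4     5     6     7     8     9    10    11    12
          2     1     0     1     0     1     0     1     0     1     0     1     0     1
          3     1     0     1     1     1     1     2     1     2     2     2     2     3
          4     1     0     1     1     2     1     3     2     4     3     5     4     7
          5     1     0     1     1     2     2     3     3     5     5     7     7    10

10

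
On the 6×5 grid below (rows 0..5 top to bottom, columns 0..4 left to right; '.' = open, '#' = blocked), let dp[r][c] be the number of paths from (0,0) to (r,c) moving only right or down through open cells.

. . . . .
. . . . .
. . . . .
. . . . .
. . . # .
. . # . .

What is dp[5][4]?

35

r\c   0   1   2   3   4
  0   1   1   1   1   1
  1   1   2   3   4   5
  2   1   3   6  10  15
  3   1   4  10  20  35
  4   1   5  15   0  35
  5   1   6   0   0  35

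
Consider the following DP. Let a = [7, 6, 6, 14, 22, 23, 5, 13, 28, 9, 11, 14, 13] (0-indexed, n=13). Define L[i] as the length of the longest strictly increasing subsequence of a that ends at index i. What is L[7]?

   i    0    1    2    3    4    5    6    7    8    9   10   11   12
a[i]    7    6    6   14   22   23    5   13   28    9   11   14   13
L[i]    1    1    1    2    3    4    1    2    5    2    3    4    4

2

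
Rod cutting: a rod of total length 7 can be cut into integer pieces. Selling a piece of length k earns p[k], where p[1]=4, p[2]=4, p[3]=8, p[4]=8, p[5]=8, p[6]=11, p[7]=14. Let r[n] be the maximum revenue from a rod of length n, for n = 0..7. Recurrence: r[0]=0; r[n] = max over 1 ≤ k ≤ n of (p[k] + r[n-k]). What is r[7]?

   n    0    1    2    3    4    5    6    7
r[n]    0    4    8   12   16   20   24   28

28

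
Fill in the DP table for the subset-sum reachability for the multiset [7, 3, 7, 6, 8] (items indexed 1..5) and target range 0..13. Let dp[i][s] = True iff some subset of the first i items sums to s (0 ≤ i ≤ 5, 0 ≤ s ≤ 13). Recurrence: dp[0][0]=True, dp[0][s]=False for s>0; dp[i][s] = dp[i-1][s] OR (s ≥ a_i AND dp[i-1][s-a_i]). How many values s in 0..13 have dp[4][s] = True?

7

i\s   0   1   2   3   4   5   6   7   8   9  10  11  12  13
  0   T   F   F   F   F   F   F   F   F   F   F   F   F   F
  1   T   F   F   F   F   F   F   T   F   F   F   F   F   F
  2   T   F   F   T   F   F   F   T   F   F   T   F   F   F
  3   T   F   F   T   F   F   F   T   F   F   T   F   F   F
  4   T   F   F   T   F   F   T   T   F   T   T   F   F   T
  5   T   F   F   T   F   F   T   T   T   T   T   T   F   T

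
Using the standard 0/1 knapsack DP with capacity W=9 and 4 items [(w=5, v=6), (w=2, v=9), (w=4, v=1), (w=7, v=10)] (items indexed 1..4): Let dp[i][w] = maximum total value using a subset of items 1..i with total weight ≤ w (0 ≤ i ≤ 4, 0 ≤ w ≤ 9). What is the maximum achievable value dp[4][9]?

19

i\w   0   1   2   3   4   5   6   7   8   9
  0   0   0   0   0   0   0   0   0   0   0
  1   0   0   0   0   0   6   6   6   6   6
  2   0   0   9   9   9   9   9  15  15  15
  3   0   0   9   9   9   9  10  15  15  15
  4   0   0   9   9   9   9  10  15  15  19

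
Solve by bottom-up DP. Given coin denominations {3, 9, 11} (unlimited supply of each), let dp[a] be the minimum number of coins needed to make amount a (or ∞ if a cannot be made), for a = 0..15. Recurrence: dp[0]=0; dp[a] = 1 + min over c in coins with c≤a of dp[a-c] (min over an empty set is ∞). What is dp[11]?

1

 a  0  1  2  3  4  5  6  7  8  9 10 11 12 13 14 15
dp  0  -  -  1  -  -  2  -  -  1  -  1  2  -  2  3
(- denotes ∞ / unreachable)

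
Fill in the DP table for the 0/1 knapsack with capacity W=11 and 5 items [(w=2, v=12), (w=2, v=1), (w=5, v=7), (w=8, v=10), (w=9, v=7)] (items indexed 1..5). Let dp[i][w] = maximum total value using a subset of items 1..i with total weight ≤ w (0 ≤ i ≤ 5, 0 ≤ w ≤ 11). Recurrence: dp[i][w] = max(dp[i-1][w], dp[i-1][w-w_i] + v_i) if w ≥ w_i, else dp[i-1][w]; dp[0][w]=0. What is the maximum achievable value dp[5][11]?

i\w   0   1   2   3   4   5   6   7   8   9  10  11
  0   0   0   0   0   0   0   0   0   0   0   0   0
  1   0   0  12  12  12  12  12  12  12  12  12  12
  2   0   0  12  12  13  13  13  13  13  13  13  13
  3   0   0  12  12  13  13  13  19  19  20  20  20
  4   0   0  12  12  13  13  13  19  19  20  22  22
  5   0   0  12  12  13  13  13  19  19  20  22  22

22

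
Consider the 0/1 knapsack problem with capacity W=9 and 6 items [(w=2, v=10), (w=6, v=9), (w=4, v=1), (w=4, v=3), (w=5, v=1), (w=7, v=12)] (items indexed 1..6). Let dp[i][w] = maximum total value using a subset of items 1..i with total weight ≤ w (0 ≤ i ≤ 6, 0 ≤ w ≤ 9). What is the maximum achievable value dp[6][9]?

i\w   0   1   2   3   4   5   6   7   8   9
  0   0   0   0   0   0   0   0   0   0   0
  1   0   0  10  10  10  10  10  10  10  10
  2   0   0  10  10  10  10  10  10  19  19
  3   0   0  10  10  10  10  11  11  19  19
  4   0   0  10  10  10  10  13  13  19  19
  5   0   0  10  10  10  10  13  13  19  19
  6   0   0  10  10  10  10  13  13  19  22

22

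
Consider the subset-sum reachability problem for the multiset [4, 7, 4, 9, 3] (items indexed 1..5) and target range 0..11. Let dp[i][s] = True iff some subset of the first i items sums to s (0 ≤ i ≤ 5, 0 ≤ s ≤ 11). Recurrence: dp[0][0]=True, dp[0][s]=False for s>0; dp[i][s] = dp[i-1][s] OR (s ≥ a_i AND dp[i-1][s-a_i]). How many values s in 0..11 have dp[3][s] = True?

5

i\s   0   1   2   3   4   5   6   7   8   9  10  11
  0   T   F   F   F   F   F   F   F   F   F   F   F
  1   T   F   F   F   T   F   F   F   F   F   F   F
  2   T   F   F   F   T   F   F   T   F   F   F   T
  3   T   F   F   F   T   F   F   T   T   F   F   T
  4   T   F   F   F   T   F   F   T   T   T   F   T
  5   T   F   F   T   T   F   F   T   T   T   T   T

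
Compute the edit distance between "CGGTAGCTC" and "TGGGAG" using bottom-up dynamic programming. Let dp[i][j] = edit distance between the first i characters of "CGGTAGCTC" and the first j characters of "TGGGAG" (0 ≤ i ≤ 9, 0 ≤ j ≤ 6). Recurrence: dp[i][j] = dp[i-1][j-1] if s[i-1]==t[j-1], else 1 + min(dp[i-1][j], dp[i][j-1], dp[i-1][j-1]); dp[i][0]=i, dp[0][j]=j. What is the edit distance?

   ''  T  G  G  G  A  G
''  0  1  2  3  4  5  6
 C  1  1  2  3  4  5  6
 G  2  2  1  2  3  4  5
 G  3  3  2  1  2  3  4
 T  4  3  3  2  2  3  4
 A  5  4  4  3  3  2  3
 G  6  5  4  4  3  3  2
 C  7  6  5  5  4  4  3
 T  8  7  6  6  5  5  4
 C  9  8  7  7  6  6  5

5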